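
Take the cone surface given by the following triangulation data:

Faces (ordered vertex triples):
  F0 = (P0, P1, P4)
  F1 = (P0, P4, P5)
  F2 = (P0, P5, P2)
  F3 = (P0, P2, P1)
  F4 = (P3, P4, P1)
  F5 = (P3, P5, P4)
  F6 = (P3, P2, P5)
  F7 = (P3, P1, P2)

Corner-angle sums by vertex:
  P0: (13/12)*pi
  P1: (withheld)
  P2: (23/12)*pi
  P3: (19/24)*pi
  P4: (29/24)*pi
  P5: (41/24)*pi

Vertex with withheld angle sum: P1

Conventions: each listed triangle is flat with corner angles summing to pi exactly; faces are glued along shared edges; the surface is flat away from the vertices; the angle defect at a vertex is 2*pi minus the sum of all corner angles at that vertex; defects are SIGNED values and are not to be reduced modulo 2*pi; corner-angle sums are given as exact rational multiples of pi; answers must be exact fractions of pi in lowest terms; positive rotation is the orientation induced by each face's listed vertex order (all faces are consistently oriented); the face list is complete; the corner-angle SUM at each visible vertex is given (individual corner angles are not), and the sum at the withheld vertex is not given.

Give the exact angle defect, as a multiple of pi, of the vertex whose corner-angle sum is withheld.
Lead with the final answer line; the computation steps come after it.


Answer: defect(P1) = (17/24)*pi

V = 6, E = 12, F = 8; chi = V - E + F = 2
Gauss-Bonnet: total defect = 2*pi*chi = 4*pi; visible defects sum to (79/24)*pi


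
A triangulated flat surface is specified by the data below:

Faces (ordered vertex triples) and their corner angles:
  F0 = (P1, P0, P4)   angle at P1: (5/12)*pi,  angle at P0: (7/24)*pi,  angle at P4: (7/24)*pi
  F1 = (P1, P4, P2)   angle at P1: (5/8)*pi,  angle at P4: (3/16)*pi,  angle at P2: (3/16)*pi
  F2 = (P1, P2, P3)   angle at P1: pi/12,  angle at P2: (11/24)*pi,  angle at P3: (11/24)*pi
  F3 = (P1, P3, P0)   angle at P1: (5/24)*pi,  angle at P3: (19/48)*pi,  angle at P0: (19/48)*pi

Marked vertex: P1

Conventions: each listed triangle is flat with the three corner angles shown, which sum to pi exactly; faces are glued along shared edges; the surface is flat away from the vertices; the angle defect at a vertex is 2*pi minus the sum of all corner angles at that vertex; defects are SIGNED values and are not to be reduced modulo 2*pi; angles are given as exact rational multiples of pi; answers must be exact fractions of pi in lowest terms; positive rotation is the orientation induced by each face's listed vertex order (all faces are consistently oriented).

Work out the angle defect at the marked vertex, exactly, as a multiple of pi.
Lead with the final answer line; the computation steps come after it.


Answer: defect(P1) = (2/3)*pi

Sum of corner angles at P1: (4/3)*pi
defect = 2*pi - (4/3)*pi


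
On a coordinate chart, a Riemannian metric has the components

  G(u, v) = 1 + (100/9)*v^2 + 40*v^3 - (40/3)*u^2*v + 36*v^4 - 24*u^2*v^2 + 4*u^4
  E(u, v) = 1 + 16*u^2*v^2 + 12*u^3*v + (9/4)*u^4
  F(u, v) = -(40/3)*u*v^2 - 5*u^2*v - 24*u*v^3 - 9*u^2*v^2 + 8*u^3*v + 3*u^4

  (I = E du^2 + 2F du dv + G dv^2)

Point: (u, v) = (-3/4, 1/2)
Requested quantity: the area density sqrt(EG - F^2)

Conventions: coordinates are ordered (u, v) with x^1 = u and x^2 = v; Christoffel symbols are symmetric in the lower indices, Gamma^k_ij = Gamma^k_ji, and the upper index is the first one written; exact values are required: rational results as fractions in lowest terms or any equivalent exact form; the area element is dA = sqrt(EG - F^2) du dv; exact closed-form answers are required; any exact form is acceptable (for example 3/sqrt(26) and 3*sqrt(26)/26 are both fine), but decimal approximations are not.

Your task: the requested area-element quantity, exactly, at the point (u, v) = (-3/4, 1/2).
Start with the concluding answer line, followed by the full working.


Answer: sqrt(EG - F^2) = sqrt(51601)/96

E = 1465/1024, F = 343/256, G = 2977/576; EG - F^2 = 51601/9216


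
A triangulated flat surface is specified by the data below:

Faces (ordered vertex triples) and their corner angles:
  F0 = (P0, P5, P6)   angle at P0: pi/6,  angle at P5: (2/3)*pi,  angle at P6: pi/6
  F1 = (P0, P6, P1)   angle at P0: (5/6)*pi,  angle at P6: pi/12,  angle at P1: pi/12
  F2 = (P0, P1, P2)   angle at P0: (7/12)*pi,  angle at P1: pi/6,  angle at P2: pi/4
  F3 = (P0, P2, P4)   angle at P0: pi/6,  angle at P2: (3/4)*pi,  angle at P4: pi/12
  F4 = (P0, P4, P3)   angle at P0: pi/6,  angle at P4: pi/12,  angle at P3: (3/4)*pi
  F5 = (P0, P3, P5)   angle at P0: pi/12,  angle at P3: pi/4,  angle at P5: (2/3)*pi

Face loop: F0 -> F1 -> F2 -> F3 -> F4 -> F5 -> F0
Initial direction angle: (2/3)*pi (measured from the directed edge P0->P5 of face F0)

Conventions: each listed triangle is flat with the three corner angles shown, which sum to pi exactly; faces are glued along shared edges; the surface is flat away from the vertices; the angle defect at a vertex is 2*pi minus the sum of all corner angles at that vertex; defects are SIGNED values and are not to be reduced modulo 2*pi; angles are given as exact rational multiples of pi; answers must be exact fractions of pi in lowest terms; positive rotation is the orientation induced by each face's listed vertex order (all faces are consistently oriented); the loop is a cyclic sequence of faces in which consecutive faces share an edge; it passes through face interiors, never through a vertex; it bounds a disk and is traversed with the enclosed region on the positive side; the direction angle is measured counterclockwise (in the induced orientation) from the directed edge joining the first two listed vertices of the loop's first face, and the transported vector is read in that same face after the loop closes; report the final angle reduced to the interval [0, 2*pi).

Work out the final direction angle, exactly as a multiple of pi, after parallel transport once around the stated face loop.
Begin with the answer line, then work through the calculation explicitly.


Answer: final direction angle = (2/3)*pi

enclosed vertex P0: corner angles sum to 2*pi, defect = 2*pi - 2*pi = 0
by Gauss-Bonnet the loop rotates the vector by the enclosed defect sum (positive orientation, mod 2*pi)
final angle = (2/3)*pi + 0 = (2/3)*pi (mod 2*pi)


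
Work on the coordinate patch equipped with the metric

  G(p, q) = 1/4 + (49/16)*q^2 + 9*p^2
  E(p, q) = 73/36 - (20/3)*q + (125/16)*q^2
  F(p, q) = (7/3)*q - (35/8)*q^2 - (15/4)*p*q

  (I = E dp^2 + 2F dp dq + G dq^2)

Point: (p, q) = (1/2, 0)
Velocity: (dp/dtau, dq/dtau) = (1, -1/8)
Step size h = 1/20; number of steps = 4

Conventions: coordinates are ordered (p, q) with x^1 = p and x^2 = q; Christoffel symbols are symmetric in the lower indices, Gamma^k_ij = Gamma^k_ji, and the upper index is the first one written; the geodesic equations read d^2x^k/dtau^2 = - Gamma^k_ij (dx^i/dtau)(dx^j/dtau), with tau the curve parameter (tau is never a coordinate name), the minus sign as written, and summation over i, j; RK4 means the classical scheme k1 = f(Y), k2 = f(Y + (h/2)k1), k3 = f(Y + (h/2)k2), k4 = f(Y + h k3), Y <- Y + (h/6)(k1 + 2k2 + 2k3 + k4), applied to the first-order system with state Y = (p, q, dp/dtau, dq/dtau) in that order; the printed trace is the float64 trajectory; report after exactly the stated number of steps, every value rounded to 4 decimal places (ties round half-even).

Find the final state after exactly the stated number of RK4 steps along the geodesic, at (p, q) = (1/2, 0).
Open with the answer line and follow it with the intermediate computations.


Answer: p = 0.6909, q = -0.0358, dp/dtau = 0.9059, dq/dtau = -0.2098

f(Y) = (dp/dtau, dq/dtau, -Gamma^p_ij Y'^i Y'^j, -Gamma^q_ij Y'^i Y'^j) with the Gammas evaluated at the stage position; h = 0.050000; intermediate values shown to 6 dp
step 0: p = 0.5000, q = 0.0000, dp/dtau = 1.0000, dq/dtau = -0.1250
step 1:
  k1: at (p, q) = (0.500000, 0.000000), (dp/dtau, dq/dtau) = (1.000000, -0.125000); Gamma_ppp = 0.000000, Gamma_ppq = -1.643836, Gamma_pqq = -1.993151, Gamma_qpp = 1.333333, Gamma_qpq = 1.800000, Gamma_qqq = 0.000000; k1 = (1.000000, -0.125000, -0.379816, -0.883333)
  k2: at (p, q) = (0.525000, -0.003125), (dp/dtau, dq/dtau) = (0.990505, -0.147083); Gamma_ppp = 0.000712, Gamma_ppq = -1.637977, Gamma_pqq = -2.115051, Gamma_qpp = 1.233941, Gamma_qpq = 1.729645, Gamma_qqq = -0.004420; k2 = (0.990505, -0.147083, -0.432206, -0.706550)
  k3: at (p, q) = (0.524763, -0.003677), (dp/dtau, dq/dtau) = (0.989195, -0.142664); Gamma_ppp = 0.000846, Gamma_ppq = -1.636931, Gamma_pqq = -2.107400, Gamma_qpp = 1.237290, Gamma_qpq = 1.730144, Gamma_qqq = -0.005211; k3 = (0.989195, -0.142664, -0.419951, -0.722266)
  k4: at (p, q) = (0.549460, -0.007133), (dp/dtau, dq/dtau) = (0.979002, -0.161113); Gamma_ppp = 0.001203, Gamma_ppq = -1.630968, Gamma_pqq = -2.220849, Gamma_qpp = 1.151148, Gamma_qpq = 1.665347, Gamma_qqq = -0.008985; k4 = (0.979002, -0.161113, -0.458011, -0.577729)
  Y <- Y + (h/6)(k1 + 2k2 + 2k3 + k4): p = 0.5495, q = -0.0072, dp/dtau = 0.9788, dq/dtau = -0.1610
step 2:
  k1: at (p, q) = (0.549487, -0.007213), (dp/dtau, dq/dtau) = (0.978816, -0.160989); Gamma_ppp = 0.001217, Gamma_ppq = -1.630822, Gamma_pqq = -2.220095, Gamma_qpp = 1.151356, Gamma_qpq = 1.665263, Gamma_qqq = -0.009086; k1 = (0.978816, -0.160989, -0.457592, -0.578036)
  k2: at (p, q) = (0.573957, -0.011238), (dp/dtau, dq/dtau) = (0.967376, -0.175440); Gamma_ppp = 0.001324, Gamma_ppq = -1.624282, Gamma_pqq = -2.322742, Gamma_qpp = 1.077149, Gamma_qpq = 1.605302, Gamma_qqq = -0.012573; k2 = (0.967376, -0.175440, -0.481082, -0.462733)
  k3: at (p, q) = (0.573671, -0.011599), (dp/dtau, dq/dtau) = (0.966788, -0.172557); Gamma_ppp = 0.001384, Gamma_ppq = -1.623628, Gamma_pqq = -2.316784, Gamma_qpp = 1.079431, Gamma_qpq = 1.605908, Gamma_qqq = -0.013006; k3 = (0.966788, -0.172557, -0.474037, -0.472719)
  k4: at (p, q) = (0.597826, -0.015841), (dp/dtau, dq/dtau) = (0.955114, -0.184625); Gamma_ppp = 0.001210, Gamma_ppq = -1.617135, Gamma_pqq = -2.411964, Gamma_qpp = 1.014180, Gamma_qpq = 1.550562, Gamma_qqq = -0.015764; k4 = (0.955114, -0.184625, -0.489213, -0.377795)
  Y <- Y + (h/6)(k1 + 2k2 + 2k3 + k4): p = 0.5978, q = -0.0159, dp/dtau = 0.9550, dq/dtau = -0.1845
step 3:
  k1: at (p, q) = (0.597839, -0.015893), (dp/dtau, dq/dtau) = (0.955007, -0.184545); Gamma_ppp = 0.001215, Gamma_ppq = -1.617044, Gamma_pqq = -2.411418, Gamma_qpp = 1.014313, Gamma_qpq = 1.550527, Gamma_qqq = -0.015816; k1 = (0.955007, -0.184545, -0.488965, -0.378018)
  k2: at (p, q) = (0.621714, -0.020507), (dp/dtau, dq/dtau) = (0.942783, -0.193996); Gamma_ppp = 0.000830, Gamma_ppq = -1.610280, Gamma_pqq = -2.497543, Gamma_qpp = 0.957214, Gamma_qpq = 1.499286, Gamma_qqq = -0.018095; k2 = (0.942783, -0.193996, -0.495771, -0.301702)
  k3: at (p, q) = (0.621408, -0.020743), (dp/dtau, dq/dtau) = (0.942613, -0.192088); Gamma_ppp = 0.000860, Gamma_ppq = -1.609858, Gamma_pqq = -2.492894, Gamma_qpp = 0.958817, Gamma_qpq = 1.499883, Gamma_qqq = -0.018348; k3 = (0.942613, -0.192088, -0.491758, -0.308099)
  k4: at (p, q) = (0.644969, -0.025498), (dp/dtau, dq/dtau) = (0.930419, -0.199950); Gamma_ppp = 0.000276, Gamma_ppq = -1.603184, Gamma_pqq = -2.572555, Gamma_qpp = 0.907978, Gamma_qpq = 1.452416, Gamma_qqq = -0.019973; k4 = (0.930419, -0.199950, -0.493893, -0.244811)
  Y <- Y + (h/6)(k1 + 2k2 + 2k3 + k4): p = 0.6450, q = -0.0255, dp/dtau = 0.9304, dq/dtau = -0.1999
step 4:
  k1: at (p, q) = (0.644974, -0.025532), (dp/dtau, dq/dtau) = (0.930358, -0.199899); Gamma_ppp = 0.000278, Gamma_ppq = -1.603127, Gamma_pqq = -2.572160, Gamma_qpp = 0.908064, Gamma_qpq = 1.452403, Gamma_qqq = -0.020002; k1 = (0.930358, -0.199899, -0.493749, -0.244961)
  k2: at (p, q) = (0.668233, -0.030530), (dp/dtau, dq/dtau) = (0.918014, -0.206023); Gamma_ppp = -0.000459, Gamma_ppq = -1.596327, Gamma_pqq = -2.644286, Gamma_qpp = 0.862972, Gamma_qpq = 1.408347, Gamma_qqq = -0.021151; k2 = (0.918014, -0.206023, -0.491208, -0.193645)
  k3: at (p, q) = (0.667924, -0.030683), (dp/dtau, dq/dtau) = (0.918077, -0.204740); Gamma_ppp = -0.000440, Gamma_ppq = -1.596050, Gamma_pqq = -2.640640, Gamma_qpp = 0.864132, Gamma_qpq = 1.408893, Gamma_qqq = -0.021311; k3 = (0.918077, -0.204740, -0.488948, -0.197803)
  k4: at (p, q) = (0.690878, -0.035769), (dp/dtau, dq/dtau) = (0.905910, -0.209789); Gamma_ppp = -0.001307, Gamma_ppq = -1.589344, Gamma_pqq = -2.707232, Gamma_qpp = 0.823548, Gamma_qpq = 1.367915, Gamma_qqq = -0.021928; k4 = (0.905910, -0.209789, -0.483888, -0.154955)
  Y <- Y + (h/6)(k1 + 2k2 + 2k3 + k4): p = 0.6909, q = -0.0358, dp/dtau = 0.9059, dq/dtau = -0.2098


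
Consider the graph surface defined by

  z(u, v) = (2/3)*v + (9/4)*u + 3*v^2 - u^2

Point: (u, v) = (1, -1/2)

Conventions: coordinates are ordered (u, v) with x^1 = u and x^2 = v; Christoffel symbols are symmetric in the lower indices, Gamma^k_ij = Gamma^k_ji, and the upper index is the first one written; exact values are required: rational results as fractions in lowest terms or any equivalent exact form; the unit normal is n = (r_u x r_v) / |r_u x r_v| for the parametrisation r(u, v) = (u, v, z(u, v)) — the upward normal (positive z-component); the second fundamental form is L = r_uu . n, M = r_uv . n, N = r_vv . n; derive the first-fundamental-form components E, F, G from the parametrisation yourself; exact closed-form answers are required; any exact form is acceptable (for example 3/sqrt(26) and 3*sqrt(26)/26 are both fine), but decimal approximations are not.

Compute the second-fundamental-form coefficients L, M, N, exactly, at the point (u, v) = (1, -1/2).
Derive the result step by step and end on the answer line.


z_u = 1/4, z_v = -7/3, z_uu = -2, z_uv = 0, z_vv = 6
E = 17/16, F = -7/12, G = 58/9; answer radicand W^2 = 937/144
unnormalised second-form numerators: l = -2, m = 0, n = 6; L = l/sqrt(937/144), and similarly M = m/sqrt(W^2), N = n/sqrt(W^2)

Answer: L = -24*sqrt(937)/937, M = 0, N = 72*sqrt(937)/937


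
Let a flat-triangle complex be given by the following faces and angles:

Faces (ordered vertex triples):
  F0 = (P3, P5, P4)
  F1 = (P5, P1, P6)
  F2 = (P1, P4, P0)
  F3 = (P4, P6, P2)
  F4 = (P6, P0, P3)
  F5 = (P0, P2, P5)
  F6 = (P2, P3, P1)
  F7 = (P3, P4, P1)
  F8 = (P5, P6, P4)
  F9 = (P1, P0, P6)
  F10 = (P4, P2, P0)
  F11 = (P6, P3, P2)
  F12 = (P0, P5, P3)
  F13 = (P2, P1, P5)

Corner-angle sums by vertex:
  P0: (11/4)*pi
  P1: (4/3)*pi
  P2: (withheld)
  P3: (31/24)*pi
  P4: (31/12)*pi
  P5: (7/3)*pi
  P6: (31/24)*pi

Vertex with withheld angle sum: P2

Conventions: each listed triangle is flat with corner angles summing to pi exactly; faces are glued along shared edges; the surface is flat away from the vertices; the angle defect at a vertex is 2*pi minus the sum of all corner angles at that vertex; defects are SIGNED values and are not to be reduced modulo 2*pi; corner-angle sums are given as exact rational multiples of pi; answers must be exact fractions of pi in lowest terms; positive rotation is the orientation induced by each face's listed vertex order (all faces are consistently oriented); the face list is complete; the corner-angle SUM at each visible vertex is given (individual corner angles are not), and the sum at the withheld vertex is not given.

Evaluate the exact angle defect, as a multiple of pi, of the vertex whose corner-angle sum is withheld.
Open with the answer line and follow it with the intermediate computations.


Answer: defect(P2) = (-5/12)*pi

V = 7, E = 21, F = 14; chi = V - E + F = 0
Gauss-Bonnet: total defect = 2*pi*chi = 0; visible defects sum to (5/12)*pi


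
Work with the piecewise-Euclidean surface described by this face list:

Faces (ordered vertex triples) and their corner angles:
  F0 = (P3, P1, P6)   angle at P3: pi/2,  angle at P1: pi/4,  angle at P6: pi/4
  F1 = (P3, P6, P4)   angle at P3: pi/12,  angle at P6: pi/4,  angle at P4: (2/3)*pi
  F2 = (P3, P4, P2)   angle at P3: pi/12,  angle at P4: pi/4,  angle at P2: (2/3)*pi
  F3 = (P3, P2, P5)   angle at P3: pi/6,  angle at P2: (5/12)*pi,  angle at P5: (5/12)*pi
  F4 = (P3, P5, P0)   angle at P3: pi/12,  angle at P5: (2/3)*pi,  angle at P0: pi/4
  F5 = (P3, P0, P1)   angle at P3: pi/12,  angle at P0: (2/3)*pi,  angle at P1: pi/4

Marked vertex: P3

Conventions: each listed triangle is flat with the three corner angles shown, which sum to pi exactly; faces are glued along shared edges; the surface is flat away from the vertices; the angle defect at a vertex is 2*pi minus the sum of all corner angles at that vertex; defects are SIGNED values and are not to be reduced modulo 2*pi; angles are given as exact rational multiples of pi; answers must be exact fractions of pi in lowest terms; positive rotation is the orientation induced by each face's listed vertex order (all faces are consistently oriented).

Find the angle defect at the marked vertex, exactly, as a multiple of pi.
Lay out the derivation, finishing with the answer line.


Sum of corner angles at P3: pi
defect = 2*pi - pi

Answer: defect(P3) = pi


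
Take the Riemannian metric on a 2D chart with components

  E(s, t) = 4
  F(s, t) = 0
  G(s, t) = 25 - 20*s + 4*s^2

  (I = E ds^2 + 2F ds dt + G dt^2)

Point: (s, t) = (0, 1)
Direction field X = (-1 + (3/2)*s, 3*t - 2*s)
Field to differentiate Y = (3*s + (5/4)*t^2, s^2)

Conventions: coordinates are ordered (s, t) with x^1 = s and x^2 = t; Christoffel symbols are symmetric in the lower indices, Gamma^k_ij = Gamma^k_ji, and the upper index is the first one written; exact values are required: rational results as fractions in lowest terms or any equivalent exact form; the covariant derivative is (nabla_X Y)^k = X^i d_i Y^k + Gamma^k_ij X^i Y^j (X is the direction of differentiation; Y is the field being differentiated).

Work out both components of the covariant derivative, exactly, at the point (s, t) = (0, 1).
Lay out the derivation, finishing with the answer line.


E = 4, F = 0, G = 25 at the point
E_s = 0, E_t = 0, F_s = 0, F_t = 0, G_s = -20, G_t = 0
EG - F^2 = 100;  g^inv = (1/100) * [[25, 0], [0, 4]]
first-kind symbols [ij,l] = (1/2)(d_i g_jl + d_j g_il - d_l g_ij): [ss,s] = E_s/2 = 0, [ss,t] = F_s - E_t/2 = 0, [st,s] = E_t/2 = 0, [st,t] = G_s/2 = -10, [tt,s] = F_t - G_s/2 = 10, [tt,t] = G_t/2 = 0
Gamma^s_ij = (G*[ij,s] - F*[ij,t])/(EG - F^2), Gamma^t_ij = (E*[ij,t] - F*[ij,s])/(EG - F^2)
Gamma_sss = 0, Gamma_sst = 0, Gamma_stt = 5/2, Gamma_tss = 0, Gamma_tst = -2/5, Gamma_ttt = 0
X = (-1, 3), Y = (5/4, 0) at the point

Answer: (nabla_X Y)^s = 9/2, (nabla_X Y)^t = -3/2


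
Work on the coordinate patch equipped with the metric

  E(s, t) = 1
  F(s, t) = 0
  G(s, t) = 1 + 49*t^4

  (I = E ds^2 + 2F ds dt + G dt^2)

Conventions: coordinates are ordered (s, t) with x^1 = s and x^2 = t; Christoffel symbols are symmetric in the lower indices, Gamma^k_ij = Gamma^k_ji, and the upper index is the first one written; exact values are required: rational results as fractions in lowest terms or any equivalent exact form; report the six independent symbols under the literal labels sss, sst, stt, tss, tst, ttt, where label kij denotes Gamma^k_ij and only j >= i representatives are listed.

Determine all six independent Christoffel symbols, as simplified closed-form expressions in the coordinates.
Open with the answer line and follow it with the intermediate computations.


Answer: Gamma_sss = 0, Gamma_sst = 0, Gamma_stt = 0, Gamma_tss = 0, Gamma_tst = 0, Gamma_ttt = 98*t^3/(49*t^4 + 1)

E = 1; F = 0; G = 1 + 49*t^4
Gamma^k_ij = (1/2) g^{kl} (d_i g_jl + d_j g_il - d_l g_ij), with g^inv = (1/(EG-F^2)) [[G, -F], [-F, E]]
first partials: E_s = 0, E_t = 0, F_s = 0, F_t = 0, G_s = 0, G_t = 196*t^3
D = EG - F^2 = 1 + 49*t^4
expanded: Gamma^s_ss = (G E_s - 2F F_s + F E_t)/(2D), Gamma^s_st = (G E_t - F G_s)/(2D), Gamma^s_tt = (2G F_t - G G_s - F G_t)/(2D), Gamma^t_ss = (2E F_s - E E_t - F E_s)/(2D), Gamma^t_st = (E G_s - F E_t)/(2D), Gamma^t_tt = (E G_t - 2F F_t + F G_s)/(2D); substitute and cancel common factors


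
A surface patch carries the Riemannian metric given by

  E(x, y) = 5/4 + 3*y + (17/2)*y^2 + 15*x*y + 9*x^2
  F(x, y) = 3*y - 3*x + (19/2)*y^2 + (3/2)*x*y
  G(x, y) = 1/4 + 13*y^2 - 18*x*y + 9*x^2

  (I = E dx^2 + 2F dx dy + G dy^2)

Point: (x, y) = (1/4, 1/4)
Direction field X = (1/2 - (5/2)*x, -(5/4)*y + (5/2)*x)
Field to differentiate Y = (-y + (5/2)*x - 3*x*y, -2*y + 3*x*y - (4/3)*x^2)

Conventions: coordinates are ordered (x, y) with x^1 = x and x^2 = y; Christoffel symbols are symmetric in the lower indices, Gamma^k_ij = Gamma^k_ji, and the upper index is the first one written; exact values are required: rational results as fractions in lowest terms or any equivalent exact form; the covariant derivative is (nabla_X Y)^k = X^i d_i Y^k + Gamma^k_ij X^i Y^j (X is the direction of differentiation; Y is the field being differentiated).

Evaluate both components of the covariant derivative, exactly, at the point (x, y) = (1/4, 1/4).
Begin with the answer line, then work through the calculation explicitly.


Answer: (nabla_X Y)^x = -18197/18960, (nabla_X Y)^y = -49/75840

E = 129/32, F = 11/16, G = 1/2 at the point
E_x = 33/4, E_y = 11, F_x = -21/8, F_y = 65/8, G_x = 0, G_y = 2
EG - F^2 = 395/256;  g^inv = (256/395) * [[1/2, -11/16], [-11/16, 129/32]]
first-kind symbols [ij,l] = (1/2)(d_i g_jl + d_j g_il - d_l g_ij): [xx,x] = E_x/2 = 33/8, [xx,y] = F_x - E_y/2 = -65/8, [xy,x] = E_y/2 = 11/2, [xy,y] = G_x/2 = 0, [yy,x] = F_y - G_x/2 = 65/8, [yy,y] = G_y/2 = 1
Gamma^x_ij = (G*[ij,x] - F*[ij,y])/(EG - F^2), Gamma^y_ij = (E*[ij,y] - F*[ij,x])/(EG - F^2)
Gamma_xxx = 1958/395, Gamma_xxy = 704/395, Gamma_xyy = 864/395, Gamma_yxx = -9111/395, Gamma_yxy = -968/395, Gamma_yyy = -398/395
X = (-1/8, 5/16), Y = (3/16, -19/48) at the point


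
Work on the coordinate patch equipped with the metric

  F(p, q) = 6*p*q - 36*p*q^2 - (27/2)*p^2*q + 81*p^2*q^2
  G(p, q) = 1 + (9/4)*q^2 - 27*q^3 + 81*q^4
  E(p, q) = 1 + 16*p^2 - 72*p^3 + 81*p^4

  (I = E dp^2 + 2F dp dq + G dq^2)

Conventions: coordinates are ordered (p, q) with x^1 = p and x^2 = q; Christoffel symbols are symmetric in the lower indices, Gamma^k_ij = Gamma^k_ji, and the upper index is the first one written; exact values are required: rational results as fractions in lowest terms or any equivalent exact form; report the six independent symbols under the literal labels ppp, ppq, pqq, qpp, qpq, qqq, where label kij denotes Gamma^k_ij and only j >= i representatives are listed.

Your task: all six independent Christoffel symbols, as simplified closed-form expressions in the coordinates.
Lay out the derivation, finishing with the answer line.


E = 1 + 16*p^2 - 72*p^3 + 81*p^4; F = 6*p*q - 36*p*q^2 - (27/2)*p^2*q + 81*p^2*q^2; G = 1 + (9/4)*q^2 - 27*q^3 + 81*q^4
Gamma^k_ij = (1/2) g^{kl} (d_i g_jl + d_j g_il - d_l g_ij), with g^inv = (1/(EG-F^2)) [[G, -F], [-F, E]]
first partials: E_p = 32*p - 216*p^2 + 324*p^3, E_q = 0, F_p = 6*q - 36*q^2 - 27*p*q + 162*p*q^2, F_q = 6*p - 72*p*q - (27/2)*p^2 + 162*p^2*q, G_p = 0, G_q = (9/2)*q - 81*q^2 + 324*q^3
D = EG - F^2 = 1 + (9/4)*q^2 + 16*p^2 - 27*q^3 - 72*p^3 + 81*q^4 + 81*p^4
expanded: Gamma^p_pp = (G E_p - 2F F_p + F E_q)/(2D), Gamma^p_pq = (G E_q - F G_p)/(2D), Gamma^p_qq = (2G F_q - G G_p - F G_q)/(2D), Gamma^q_pp = (2E F_p - E E_q - F E_p)/(2D), Gamma^q_pq = (E G_p - F E_q)/(2D), Gamma^q_qq = (E G_q - 2F F_q + F G_p)/(2D); substitute and cancel common factors

Answer: Gamma_ppp = (648*p^3 - 432*p^2 + 64*p)/(324*p^4 - 288*p^3 + 64*p^2 + 324*q^4 - 108*q^3 + 9*q^2 + 4), Gamma_ppq = 0, Gamma_pqq = (648*p^2*q - 54*p^2 - 288*p*q + 24*p)/(324*p^4 - 288*p^3 + 64*p^2 + 324*q^4 - 108*q^3 + 9*q^2 + 4), Gamma_qpp = (648*p*q^2 - 108*p*q - 144*q^2 + 24*q)/(324*p^4 - 288*p^3 + 64*p^2 + 324*q^4 - 108*q^3 + 9*q^2 + 4), Gamma_qpq = 0, Gamma_qqq = (648*q^3 - 162*q^2 + 9*q)/(324*p^4 - 288*p^3 + 64*p^2 + 324*q^4 - 108*q^3 + 9*q^2 + 4)


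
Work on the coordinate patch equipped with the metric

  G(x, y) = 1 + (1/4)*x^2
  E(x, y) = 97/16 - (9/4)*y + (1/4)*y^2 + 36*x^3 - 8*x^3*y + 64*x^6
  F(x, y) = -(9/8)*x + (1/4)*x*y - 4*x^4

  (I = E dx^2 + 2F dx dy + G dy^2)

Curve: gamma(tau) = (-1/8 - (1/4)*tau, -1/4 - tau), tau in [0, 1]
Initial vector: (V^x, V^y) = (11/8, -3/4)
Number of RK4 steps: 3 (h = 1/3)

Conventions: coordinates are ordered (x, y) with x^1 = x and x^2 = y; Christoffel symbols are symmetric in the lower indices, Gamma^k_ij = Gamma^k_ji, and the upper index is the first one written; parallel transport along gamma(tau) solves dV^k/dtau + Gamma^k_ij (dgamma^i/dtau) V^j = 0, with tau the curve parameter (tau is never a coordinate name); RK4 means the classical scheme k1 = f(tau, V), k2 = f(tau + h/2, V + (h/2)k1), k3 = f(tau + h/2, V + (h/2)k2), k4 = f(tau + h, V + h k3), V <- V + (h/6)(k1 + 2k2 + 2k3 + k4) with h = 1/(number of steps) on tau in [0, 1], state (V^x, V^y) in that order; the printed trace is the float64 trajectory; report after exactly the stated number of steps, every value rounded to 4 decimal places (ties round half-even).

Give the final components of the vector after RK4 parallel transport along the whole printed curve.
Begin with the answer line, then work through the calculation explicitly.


Answer: V^x = 1.3628, V^y = -0.7492

gamma'(tau) = (-1/4, -1); f(tau, V)^k = -Gamma^k_ij(gamma(tau)) gamma'^i(tau) V^j; h = 1/3; intermediate values shown to 6 dp
curve data and Christoffel symbols at the stage parameters:
  tau = 0.000000: gamma = (-0.125000, -0.250000), gamma' = (-0.250000, -1.000000); Gamma_xxx = 0.134656, Gamma_xxy = -0.179541, Gamma_xyy = 0.000000, Gamma_yxx = 0.003567, Gamma_yxy = -0.004756, Gamma_yyy = 0.000000
  tau = 0.166667: gamma = (-0.166667, -0.416667), gamma' = (-0.250000, -1.000000); Gamma_xxx = 0.234976, Gamma_xxy = -0.176232, Gamma_xyy = 0.000000, Gamma_yxx = 0.008087, Gamma_yxy = -0.006065, Gamma_yyy = 0.000000
  tau = 0.333333: gamma = (-0.208333, -0.583333), gamma' = (-0.250000, -1.000000); Gamma_xxx = 0.361854, Gamma_xxy = -0.173690, Gamma_xyy = 0.000000, Gamma_yxx = 0.015265, Gamma_yxy = -0.007327, Gamma_yyy = 0.000000
  tau = 0.500000: gamma = (-0.250000, -0.750000), gamma' = (-0.250000, -1.000000); Gamma_xxx = 0.516129, Gamma_xxy = -0.172043, Gamma_xyy = 0.000000, Gamma_yxx = 0.025806, Gamma_yxy = -0.008602, Gamma_yyy = 0.000000
  tau = 0.666667: gamma = (-0.291667, -0.916667), gamma' = (-0.250000, -1.000000); Gamma_xxx = 0.699982, Gamma_xxy = -0.171424, Gamma_xyy = 0.000000, Gamma_yxx = 0.040672, Gamma_yxy = -0.009961, Gamma_yyy = 0.000000
  tau = 0.833333: gamma = (-0.333333, -1.083333), gamma' = (-0.250000, -1.000000); Gamma_xxx = 0.917249, Gamma_xxy = -0.171984, Gamma_xyy = 0.000000, Gamma_yxx = 0.061263, Gamma_yxy = -0.011487, Gamma_yyy = 0.000000
  tau = 1.000000: gamma = (-0.375000, -1.250000), gamma' = (-0.250000, -1.000000); Gamma_xxx = 1.173872, Gamma_xxy = -0.173907, Gamma_xyy = 0.000000, Gamma_yxx = 0.089723, Gamma_yxy = -0.013292, Gamma_yyy = 0.000000
step 0: V^x = 1.3750, V^y = -0.7500
step 1: k1 = (-0.166917, -0.004422), k2 = (-0.125202, -0.004309), k3 = (-0.126019, -0.004337), k4 = (-0.078311, -0.003303); V <- V + (h/6)(k1 + 2k2 + 2k3 + k4): V^x = 1.3335, V^y = -0.7514
step 2: k1 = (-0.078352, -0.003305), k2 = (-0.024450, -0.001223), k3 = (-0.024851, -0.001243), k4 = (0.036952, 0.002147); V <- V + (h/6)(k1 + 2k2 + 2k3 + k4): V^x = 1.3257, V^y = -0.7517
step 3: k1 = (0.036951, 0.002147), k2 = (0.108658, 0.007257), k3 = (0.109306, 0.007301), k4 = (0.195433, 0.014938); V <- V + (h/6)(k1 + 2k2 + 2k3 + k4): V^x = 1.3628, V^y = -0.7492


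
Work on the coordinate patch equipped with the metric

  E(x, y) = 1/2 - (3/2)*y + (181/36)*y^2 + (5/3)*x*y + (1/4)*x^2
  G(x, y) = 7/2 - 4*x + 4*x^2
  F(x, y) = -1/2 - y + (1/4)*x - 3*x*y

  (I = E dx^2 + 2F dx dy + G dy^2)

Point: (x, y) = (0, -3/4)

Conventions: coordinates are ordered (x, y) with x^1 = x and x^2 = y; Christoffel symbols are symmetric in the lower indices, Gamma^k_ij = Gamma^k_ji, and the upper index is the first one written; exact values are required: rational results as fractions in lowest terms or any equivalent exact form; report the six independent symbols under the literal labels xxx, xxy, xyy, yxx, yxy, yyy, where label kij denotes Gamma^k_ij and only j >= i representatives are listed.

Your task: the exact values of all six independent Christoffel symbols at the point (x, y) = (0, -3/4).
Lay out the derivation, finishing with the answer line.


E = 285/64, F = 1/4, G = 7/2 at the point
E_x = -5/4, E_y = -217/24, F_x = 5/2, F_y = -1, G_x = -4, G_y = 0
EG - F^2 = 1987/128;  g^inv = (128/1987) * [[7/2, -1/4], [-1/4, 285/64]]
first-kind symbols [ij,l] = (1/2)(d_i g_jl + d_j g_il - d_l g_ij): [xx,x] = E_x/2 = -5/8, [xx,y] = F_x - E_y/2 = 337/48, [xy,x] = E_y/2 = -217/48, [xy,y] = G_x/2 = -2, [yy,x] = F_y - G_x/2 = 1, [yy,y] = G_y/2 = 0
Gamma^x_ij = (G*[ij,x] - F*[ij,y])/(EG - F^2), Gamma^y_ij = (E*[ij,y] - F*[ij,x])/(EG - F^2)

Answer: Gamma_xxx = -1514/5961, Gamma_xxy = -5884/5961, Gamma_xyy = 448/1987, Gamma_yxx = 32175/15896, Gamma_yxy = -2986/5961, Gamma_yyy = -32/1987


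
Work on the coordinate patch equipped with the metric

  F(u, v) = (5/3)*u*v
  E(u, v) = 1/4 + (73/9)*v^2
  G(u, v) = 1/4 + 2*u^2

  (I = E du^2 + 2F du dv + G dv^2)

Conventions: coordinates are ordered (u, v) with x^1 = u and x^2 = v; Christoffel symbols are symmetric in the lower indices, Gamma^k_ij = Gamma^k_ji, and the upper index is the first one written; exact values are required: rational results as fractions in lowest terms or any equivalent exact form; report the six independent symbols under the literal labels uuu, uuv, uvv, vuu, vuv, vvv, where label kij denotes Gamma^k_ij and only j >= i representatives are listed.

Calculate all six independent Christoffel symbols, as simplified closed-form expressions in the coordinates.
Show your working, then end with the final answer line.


E = 1/4 + (73/9)*v^2; F = (5/3)*u*v; G = 1/4 + 2*u^2
Gamma^k_ij = (1/2) g^{kl} (d_i g_jl + d_j g_il - d_l g_ij), with g^inv = (1/(EG-F^2)) [[G, -F], [-F, E]]
first partials: E_u = 0, E_v = (146/9)*v, F_u = (5/3)*v, F_v = (5/3)*u, G_u = 4*u, G_v = 0
D = EG - F^2 = 1/16 + (73/36)*v^2 + (1/2)*u^2 + (121/9)*u^2*v^2
expanded: Gamma^u_uu = (G E_u - 2F F_u + F E_v)/(2D), Gamma^u_uv = (G E_v - F G_u)/(2D), Gamma^u_vv = (2G F_v - G G_u - F G_v)/(2D), Gamma^v_uu = (2E F_u - E E_v - F E_u)/(2D), Gamma^v_uv = (E G_u - F E_v)/(2D), Gamma^v_vv = (E G_v - 2F F_v + F G_u)/(2D); substitute and cancel common factors

Answer: Gamma_uuu = 4640*u*v^2/(5808*u^2*v^2 + 216*u^2 + 876*v^2 + 27), Gamma_uuv = (1856*u^2*v + 292*v)/(1936*u^2*v^2 + 72*u^2 + 292*v^2 + 9), Gamma_uvv = (-96*u^3 - 12*u)/(1936*u^2*v^2 + 72*u^2 + 292*v^2 + 9), Gamma_vuu = (-67744*v^3 - 2088*v)/(17424*u^2*v^2 + 648*u^2 + 2628*v^2 + 81), Gamma_vuv = (1168*u*v^2 + 216*u)/(5808*u^2*v^2 + 216*u^2 + 876*v^2 + 27), Gamma_vvv = 80*u^2*v/(1936*u^2*v^2 + 72*u^2 + 292*v^2 + 9)


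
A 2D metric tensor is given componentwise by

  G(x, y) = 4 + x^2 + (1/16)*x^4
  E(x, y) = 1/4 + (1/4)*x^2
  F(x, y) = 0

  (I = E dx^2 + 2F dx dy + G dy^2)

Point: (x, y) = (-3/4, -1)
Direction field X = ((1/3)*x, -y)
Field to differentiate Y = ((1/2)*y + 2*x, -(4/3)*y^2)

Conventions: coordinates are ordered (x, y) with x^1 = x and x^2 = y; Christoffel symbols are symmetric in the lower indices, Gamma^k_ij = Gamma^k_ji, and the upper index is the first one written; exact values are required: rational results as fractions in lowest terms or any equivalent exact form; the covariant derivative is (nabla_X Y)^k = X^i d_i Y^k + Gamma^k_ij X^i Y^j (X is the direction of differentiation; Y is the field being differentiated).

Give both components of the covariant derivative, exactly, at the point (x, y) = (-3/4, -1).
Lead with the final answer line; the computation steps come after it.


Answer: (nabla_X Y)^x = -149/50, (nabla_X Y)^y = 1216/411

E = 25/64, F = 0, G = 18769/4096 at the point
E_x = -3/8, E_y = 0, F_x = 0, F_y = 0, G_x = -411/256, G_y = 0
EG - F^2 = 469225/262144;  g^inv = (262144/469225) * [[18769/4096, 0], [0, 25/64]]
first-kind symbols [ij,l] = (1/2)(d_i g_jl + d_j g_il - d_l g_ij): [xx,x] = E_x/2 = -3/16, [xx,y] = F_x - E_y/2 = 0, [xy,x] = E_y/2 = 0, [xy,y] = G_x/2 = -411/512, [yy,x] = F_y - G_x/2 = 411/512, [yy,y] = G_y/2 = 0
Gamma^x_ij = (G*[ij,x] - F*[ij,y])/(EG - F^2), Gamma^y_ij = (E*[ij,y] - F*[ij,x])/(EG - F^2)
Gamma_xxx = -12/25, Gamma_xxy = 0, Gamma_xyy = 411/200, Gamma_yxx = 0, Gamma_yxy = -24/137, Gamma_yyy = 0
X = (-1/4, 1), Y = (-2, -4/3) at the point


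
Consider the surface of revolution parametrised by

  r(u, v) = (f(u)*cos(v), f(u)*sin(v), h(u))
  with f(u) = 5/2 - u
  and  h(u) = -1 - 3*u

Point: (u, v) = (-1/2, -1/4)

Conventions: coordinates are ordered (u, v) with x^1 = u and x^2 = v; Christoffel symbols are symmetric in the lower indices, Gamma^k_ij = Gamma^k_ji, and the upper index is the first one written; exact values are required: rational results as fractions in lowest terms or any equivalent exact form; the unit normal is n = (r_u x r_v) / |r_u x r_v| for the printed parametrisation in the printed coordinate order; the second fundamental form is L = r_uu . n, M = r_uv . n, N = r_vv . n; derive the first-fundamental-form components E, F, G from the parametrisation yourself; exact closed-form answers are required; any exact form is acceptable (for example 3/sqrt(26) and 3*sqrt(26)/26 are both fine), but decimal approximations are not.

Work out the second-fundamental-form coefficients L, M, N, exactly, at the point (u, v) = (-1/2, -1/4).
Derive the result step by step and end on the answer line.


f = 3, f' = -1, f'' = 0, h' = -3, h'' = 0
E = 10, F = 0, G = 9; answer radicand W^2 = 10
unnormalised second-form numerators: l = 0, m = 0, n = -9; L = l/sqrt(10), and similarly M = m/sqrt(W^2), N = n/sqrt(W^2)

Answer: L = 0, M = 0, N = -9*sqrt(10)/10


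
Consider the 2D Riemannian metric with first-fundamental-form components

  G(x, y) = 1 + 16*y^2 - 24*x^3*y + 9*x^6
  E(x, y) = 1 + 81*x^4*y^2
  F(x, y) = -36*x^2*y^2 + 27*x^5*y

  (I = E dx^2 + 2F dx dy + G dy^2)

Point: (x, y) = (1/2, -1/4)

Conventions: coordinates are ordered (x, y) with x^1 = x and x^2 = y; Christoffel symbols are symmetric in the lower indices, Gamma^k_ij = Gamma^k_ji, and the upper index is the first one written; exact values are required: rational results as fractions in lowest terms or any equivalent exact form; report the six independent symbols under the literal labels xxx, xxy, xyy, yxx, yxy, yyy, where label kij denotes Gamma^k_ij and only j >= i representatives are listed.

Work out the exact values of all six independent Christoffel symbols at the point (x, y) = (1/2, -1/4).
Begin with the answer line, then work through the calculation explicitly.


Answer: Gamma_xxx = 324/821, Gamma_xxy = -324/821, Gamma_xyy = 576/821, Gamma_yxx = -792/821, Gamma_yxy = 792/821, Gamma_yyy = -1408/821

E = 337/256, F = -99/128, G = 185/64 at the point
E_x = 81/32, E_y = -81/32, F_x = -279/64, F_y = 171/32, G_x = 99/16, G_y = -11
EG - F^2 = 821/256;  g^inv = (256/821) * [[185/64, 99/128], [99/128, 337/256]]
first-kind symbols [ij,l] = (1/2)(d_i g_jl + d_j g_il - d_l g_ij): [xx,x] = E_x/2 = 81/64, [xx,y] = F_x - E_y/2 = -99/32, [xy,x] = E_y/2 = -81/64, [xy,y] = G_x/2 = 99/32, [yy,x] = F_y - G_x/2 = 9/4, [yy,y] = G_y/2 = -11/2
Gamma^x_ij = (G*[ij,x] - F*[ij,y])/(EG - F^2), Gamma^y_ij = (E*[ij,y] - F*[ij,x])/(EG - F^2)


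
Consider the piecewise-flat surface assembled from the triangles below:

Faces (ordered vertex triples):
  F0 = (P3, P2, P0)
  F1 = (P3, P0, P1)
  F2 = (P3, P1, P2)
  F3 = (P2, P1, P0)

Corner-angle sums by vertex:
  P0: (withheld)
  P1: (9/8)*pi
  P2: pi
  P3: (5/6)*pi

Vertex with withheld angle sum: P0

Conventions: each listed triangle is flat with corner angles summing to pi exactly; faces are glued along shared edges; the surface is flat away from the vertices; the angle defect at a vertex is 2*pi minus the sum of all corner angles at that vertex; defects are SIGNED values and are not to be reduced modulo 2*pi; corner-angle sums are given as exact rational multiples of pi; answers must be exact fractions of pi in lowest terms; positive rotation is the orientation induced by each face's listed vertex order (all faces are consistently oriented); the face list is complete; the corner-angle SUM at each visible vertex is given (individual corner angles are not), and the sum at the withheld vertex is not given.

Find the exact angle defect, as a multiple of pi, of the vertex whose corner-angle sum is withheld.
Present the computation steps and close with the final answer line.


V = 4, E = 6, F = 4; chi = V - E + F = 2
Gauss-Bonnet: total defect = 2*pi*chi = 4*pi; visible defects sum to (73/24)*pi

Answer: defect(P0) = (23/24)*pi


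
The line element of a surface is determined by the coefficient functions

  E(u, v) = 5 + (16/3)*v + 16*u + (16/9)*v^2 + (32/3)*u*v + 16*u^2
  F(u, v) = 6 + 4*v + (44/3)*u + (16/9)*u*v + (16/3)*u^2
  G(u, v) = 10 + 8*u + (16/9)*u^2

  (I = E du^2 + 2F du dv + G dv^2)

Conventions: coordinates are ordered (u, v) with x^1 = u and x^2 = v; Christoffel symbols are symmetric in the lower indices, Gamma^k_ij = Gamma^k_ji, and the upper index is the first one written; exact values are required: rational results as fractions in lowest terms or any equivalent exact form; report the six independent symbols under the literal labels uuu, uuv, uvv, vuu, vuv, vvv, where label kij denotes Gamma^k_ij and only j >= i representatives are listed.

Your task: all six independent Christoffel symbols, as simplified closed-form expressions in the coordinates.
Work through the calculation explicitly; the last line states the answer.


E = 5 + (16/3)*v + 16*u + (16/9)*v^2 + (32/3)*u*v + 16*u^2; F = 6 + 4*v + (44/3)*u + (16/9)*u*v + (16/3)*u^2; G = 10 + 8*u + (16/9)*u^2
Gamma^k_ij = (1/2) g^{kl} (d_i g_jl + d_j g_il - d_l g_ij), with g^inv = (1/(EG-F^2)) [[G, -F], [-F, E]]
first partials: E_u = 16 + (32/3)*v + 32*u, E_v = 16/3 + (32/9)*v + (32/3)*u, F_u = 44/3 + (16/9)*v + (32/3)*u, F_v = 4 + (16/9)*u, G_u = 8 + (32/9)*u, G_v = 0
D = EG - F^2 = 14 + (16/3)*v + 24*u + (16/9)*v^2 + (32/3)*u*v + (160/9)*u^2
expanded: Gamma^u_uu = (G E_u - 2F F_u + F E_v)/(2D), Gamma^u_uv = (G E_v - F G_u)/(2D), Gamma^u_vv = (2G F_v - G G_u - F G_v)/(2D), Gamma^v_uu = (2E F_u - E E_v - F E_u)/(2D), Gamma^v_uv = (E G_u - F E_v)/(2D), Gamma^v_vv = (E G_v - 2F F_v + F G_u)/(2D); substitute and cancel common factors

Answer: Gamma_uuu = (72*u + 24*v + 36)/(80*u^2 + 48*u*v + 108*u + 8*v^2 + 24*v + 63), Gamma_uuv = (24*u + 8*v + 12)/(80*u^2 + 48*u*v + 108*u + 8*v^2 + 24*v + 63), Gamma_uvv = 0, Gamma_vuu = (24*u + 54)/(80*u^2 + 48*u*v + 108*u + 8*v^2 + 24*v + 63), Gamma_vuv = (8*u + 18)/(80*u^2 + 48*u*v + 108*u + 8*v^2 + 24*v + 63), Gamma_vvv = 0


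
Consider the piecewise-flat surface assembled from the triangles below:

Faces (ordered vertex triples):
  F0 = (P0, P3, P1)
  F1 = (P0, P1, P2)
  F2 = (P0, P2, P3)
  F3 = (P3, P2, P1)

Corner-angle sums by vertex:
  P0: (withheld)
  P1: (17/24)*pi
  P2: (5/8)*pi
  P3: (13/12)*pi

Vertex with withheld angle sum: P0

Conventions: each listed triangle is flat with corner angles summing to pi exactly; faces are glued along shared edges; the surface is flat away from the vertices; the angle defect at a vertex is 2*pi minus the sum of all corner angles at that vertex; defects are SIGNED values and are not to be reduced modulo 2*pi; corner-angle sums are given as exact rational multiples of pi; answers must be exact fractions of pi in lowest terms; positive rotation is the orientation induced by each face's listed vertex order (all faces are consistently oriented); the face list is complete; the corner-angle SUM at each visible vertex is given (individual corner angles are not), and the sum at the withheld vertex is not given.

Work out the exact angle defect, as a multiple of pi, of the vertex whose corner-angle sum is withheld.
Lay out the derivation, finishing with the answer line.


V = 4, E = 6, F = 4; chi = V - E + F = 2
Gauss-Bonnet: total defect = 2*pi*chi = 4*pi; visible defects sum to (43/12)*pi

Answer: defect(P0) = (5/12)*pi


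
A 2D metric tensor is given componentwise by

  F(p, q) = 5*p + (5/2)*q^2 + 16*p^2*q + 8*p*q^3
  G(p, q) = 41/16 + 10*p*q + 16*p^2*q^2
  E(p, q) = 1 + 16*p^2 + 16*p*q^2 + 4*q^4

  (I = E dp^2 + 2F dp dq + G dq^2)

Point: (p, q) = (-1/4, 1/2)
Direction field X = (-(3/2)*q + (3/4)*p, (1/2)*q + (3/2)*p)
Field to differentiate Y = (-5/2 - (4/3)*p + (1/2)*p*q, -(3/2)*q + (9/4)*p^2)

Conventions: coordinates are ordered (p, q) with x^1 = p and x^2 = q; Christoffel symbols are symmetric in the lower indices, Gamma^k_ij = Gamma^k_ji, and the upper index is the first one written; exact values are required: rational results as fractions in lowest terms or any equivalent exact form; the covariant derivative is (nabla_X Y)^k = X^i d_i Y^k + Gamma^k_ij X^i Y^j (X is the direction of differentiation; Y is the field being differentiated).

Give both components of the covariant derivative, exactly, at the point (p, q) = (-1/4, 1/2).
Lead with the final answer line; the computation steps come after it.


Answer: (nabla_X Y)^p = -1199/696, (nabla_X Y)^q = 19945/3712

E = 5/4, F = -3/8, G = 25/16 at the point
E_p = -4, E_q = -2, F_p = 2, F_q = 2, G_p = 3, G_q = -3/2
EG - F^2 = 29/16;  g^inv = (16/29) * [[25/16, 3/8], [3/8, 5/4]]
first-kind symbols [ij,l] = (1/2)(d_i g_jl + d_j g_il - d_l g_ij): [pp,p] = E_p/2 = -2, [pp,q] = F_p - E_q/2 = 3, [pq,p] = E_q/2 = -1, [pq,q] = G_p/2 = 3/2, [qq,p] = F_q - G_p/2 = 1/2, [qq,q] = G_q/2 = -3/4
Gamma^p_ij = (G*[ij,p] - F*[ij,q])/(EG - F^2), Gamma^q_ij = (E*[ij,q] - F*[ij,p])/(EG - F^2)
Gamma_ppp = -32/29, Gamma_ppq = -16/29, Gamma_pqq = 8/29, Gamma_qpp = 48/29, Gamma_qpq = 24/29, Gamma_qqq = -12/29
X = (-15/16, -1/8), Y = (-107/48, -39/64) at the point
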